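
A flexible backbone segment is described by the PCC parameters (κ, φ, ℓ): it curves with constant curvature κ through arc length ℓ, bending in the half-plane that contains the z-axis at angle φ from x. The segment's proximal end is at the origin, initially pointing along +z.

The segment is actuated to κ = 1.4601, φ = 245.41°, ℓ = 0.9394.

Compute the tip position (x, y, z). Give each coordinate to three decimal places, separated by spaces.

-0.229 -0.500 0.671

θ = κ·ℓ = 1.4601 × 0.9394 = 1.37162 rad
ρ = (1 − cos θ)/κ = (1 − 0.19786)/1.4601 = 0.54937
z = sin θ / κ = 0.98023/1.4601 = 0.67134
x = ρ cos φ = 0.54937 × cos(245.41°) = -0.22861
y = ρ sin φ = 0.54937 × sin(245.41°) = -0.49955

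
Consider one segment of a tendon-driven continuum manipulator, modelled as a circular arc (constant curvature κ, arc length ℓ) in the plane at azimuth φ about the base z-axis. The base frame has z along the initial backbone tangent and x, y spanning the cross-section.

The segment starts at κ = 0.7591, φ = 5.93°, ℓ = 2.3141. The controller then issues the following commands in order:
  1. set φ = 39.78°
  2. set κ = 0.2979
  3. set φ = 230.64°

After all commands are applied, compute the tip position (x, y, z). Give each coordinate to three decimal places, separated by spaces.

-0.486 -0.593 2.135

initial: κ=0.7591, φ=5.93°, ℓ=2.3141
cmd 1: set φ=39.78° → (κ,φ,ℓ)=(0.7591,39.78°,2.3141) → tip=(1.1995,0.9986,1.2947)
cmd 2: set κ=0.2979 → (κ,φ,ℓ)=(0.2979,39.78°,2.3141) → tip=(0.5891,0.4905,2.1351)
cmd 3: set φ=230.64° → (κ,φ,ℓ)=(0.2979,230.64°,2.3141) → tip=(-0.4861,-0.5927,2.1351)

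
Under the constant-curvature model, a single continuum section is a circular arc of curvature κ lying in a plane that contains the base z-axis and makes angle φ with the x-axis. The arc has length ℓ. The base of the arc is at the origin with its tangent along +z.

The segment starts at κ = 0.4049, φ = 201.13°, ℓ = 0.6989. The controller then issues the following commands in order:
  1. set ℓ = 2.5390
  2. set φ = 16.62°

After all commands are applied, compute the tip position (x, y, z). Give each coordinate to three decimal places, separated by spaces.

1.144 0.342 2.115

initial: κ=0.4049, φ=201.13°, ℓ=0.6989
cmd 1: set ℓ=2.5390 → (κ,φ,ℓ)=(0.4049,201.13°,2.5390) → tip=(-1.1138,-0.4305,2.1148)
cmd 2: set φ=16.62° → (κ,φ,ℓ)=(0.4049,16.62°,2.5390) → tip=(1.1442,0.3415,2.1148)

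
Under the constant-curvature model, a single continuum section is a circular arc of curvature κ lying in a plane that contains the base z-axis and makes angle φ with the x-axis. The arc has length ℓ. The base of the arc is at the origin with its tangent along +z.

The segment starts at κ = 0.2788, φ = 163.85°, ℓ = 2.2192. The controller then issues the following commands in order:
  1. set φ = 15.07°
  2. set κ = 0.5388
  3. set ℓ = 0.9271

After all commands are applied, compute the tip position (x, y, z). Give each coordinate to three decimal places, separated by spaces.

0.219 0.059 0.889

initial: κ=0.2788, φ=163.85°, ℓ=2.2192
cmd 1: set φ=15.07° → (κ,φ,ℓ)=(0.2788,15.07°,2.2192) → tip=(0.6420,0.1729,2.0803)
cmd 2: set κ=0.5388 → (κ,φ,ℓ)=(0.5388,15.07°,2.2192) → tip=(1.1356,0.3058,1.7269)
cmd 3: set ℓ=0.9271 → (κ,φ,ℓ)=(0.5388,15.07°,0.9271) → tip=(0.2190,0.0590,0.8890)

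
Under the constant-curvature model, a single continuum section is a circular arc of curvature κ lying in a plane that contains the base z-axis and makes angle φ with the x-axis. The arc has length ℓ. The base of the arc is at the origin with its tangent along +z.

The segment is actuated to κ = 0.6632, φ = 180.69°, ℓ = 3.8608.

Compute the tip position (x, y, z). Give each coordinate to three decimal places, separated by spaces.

-2.768 -0.033 0.828

θ = κ·ℓ = 0.6632 × 3.8608 = 2.56048 rad
ρ = (1 − cos θ)/κ = (1 − -0.83585)/0.6632 = 2.76818
z = sin θ / κ = 0.54895/0.6632 = 0.82773
x = ρ cos φ = 2.76818 × cos(180.69°) = -2.76797
y = ρ sin φ = 2.76818 × sin(180.69°) = -0.03334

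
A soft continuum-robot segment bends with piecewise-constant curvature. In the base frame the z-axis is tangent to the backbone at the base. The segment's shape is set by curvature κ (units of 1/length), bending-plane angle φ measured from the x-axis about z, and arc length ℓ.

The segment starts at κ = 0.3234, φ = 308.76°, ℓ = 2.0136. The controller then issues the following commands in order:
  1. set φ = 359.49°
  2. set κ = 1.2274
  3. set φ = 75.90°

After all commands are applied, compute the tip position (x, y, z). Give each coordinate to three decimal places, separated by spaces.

initial: κ=0.3234, φ=308.76°, ℓ=2.0136
cmd 1: set φ=359.49° → (κ,φ,ℓ)=(0.3234,359.49°,2.0136) → tip=(0.6328,-0.0056,1.8743)
cmd 2: set κ=1.2274 → (κ,φ,ℓ)=(1.2274,359.49°,2.0136) → tip=(1.4532,-0.0129,0.5060)
cmd 3: set φ=75.90° → (κ,φ,ℓ)=(1.2274,75.90°,2.0136) → tip=(0.3540,1.4095,0.5060)

0.354 1.409 0.506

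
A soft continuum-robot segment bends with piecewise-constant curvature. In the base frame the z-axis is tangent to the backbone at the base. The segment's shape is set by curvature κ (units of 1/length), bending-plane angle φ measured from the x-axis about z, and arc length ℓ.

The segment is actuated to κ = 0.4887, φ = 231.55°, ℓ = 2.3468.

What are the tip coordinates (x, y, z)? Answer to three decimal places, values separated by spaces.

-0.749 -0.943 1.865

θ = κ·ℓ = 0.4887 × 2.3468 = 1.14688 rad
ρ = (1 − cos θ)/κ = (1 − 0.41133)/0.4887 = 1.20456
z = sin θ / κ = 0.91149/0.4887 = 1.86512
x = ρ cos φ = 1.20456 × cos(231.55°) = -0.74903
y = ρ sin φ = 1.20456 × sin(231.55°) = -0.94335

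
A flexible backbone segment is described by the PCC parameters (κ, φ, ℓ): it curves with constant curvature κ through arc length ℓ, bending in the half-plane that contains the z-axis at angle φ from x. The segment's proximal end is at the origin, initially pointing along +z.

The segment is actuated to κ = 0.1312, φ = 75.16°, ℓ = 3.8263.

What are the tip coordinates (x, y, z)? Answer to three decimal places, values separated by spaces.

0.241 0.909 3.668

θ = κ·ℓ = 0.1312 × 3.8263 = 0.50201 rad
ρ = (1 − cos θ)/κ = (1 − 0.87662)/0.1312 = 0.94042
z = sin θ / κ = 0.48119/0.1312 = 3.66760
x = ρ cos φ = 0.94042 × cos(75.16°) = 0.24086
y = ρ sin φ = 0.94042 × sin(75.16°) = 0.90905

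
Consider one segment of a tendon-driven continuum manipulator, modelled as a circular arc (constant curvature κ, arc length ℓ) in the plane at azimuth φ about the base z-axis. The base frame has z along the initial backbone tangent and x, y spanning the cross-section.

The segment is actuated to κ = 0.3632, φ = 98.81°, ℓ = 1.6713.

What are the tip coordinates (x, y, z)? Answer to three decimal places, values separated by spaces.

θ = κ·ℓ = 0.3632 × 1.6713 = 0.60702 rad
ρ = (1 − cos θ)/κ = (1 − 0.82135)/0.3632 = 0.49187
z = sin θ / κ = 0.57042/0.3632 = 1.57054
x = ρ cos φ = 0.49187 × cos(98.81°) = -0.07533
y = ρ sin φ = 0.49187 × sin(98.81°) = 0.48606

-0.075 0.486 1.571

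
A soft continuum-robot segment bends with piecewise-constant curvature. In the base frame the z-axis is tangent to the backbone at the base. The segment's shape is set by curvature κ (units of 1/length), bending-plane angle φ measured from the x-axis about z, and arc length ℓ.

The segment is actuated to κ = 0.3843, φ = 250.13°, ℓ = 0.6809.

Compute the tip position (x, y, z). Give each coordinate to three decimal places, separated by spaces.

-0.030 -0.083 0.673

θ = κ·ℓ = 0.3843 × 0.6809 = 0.26167 rad
ρ = (1 − cos θ)/κ = (1 − 0.96596)/0.3843 = 0.08858
z = sin θ / κ = 0.25869/0.3843 = 0.67316
x = ρ cos φ = 0.08858 × cos(250.13°) = -0.03011
y = ρ sin φ = 0.08858 × sin(250.13°) = -0.08330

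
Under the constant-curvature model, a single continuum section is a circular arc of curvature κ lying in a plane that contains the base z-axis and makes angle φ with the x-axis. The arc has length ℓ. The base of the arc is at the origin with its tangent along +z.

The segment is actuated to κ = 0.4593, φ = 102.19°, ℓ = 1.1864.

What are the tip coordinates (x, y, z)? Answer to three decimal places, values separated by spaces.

-0.067 0.308 1.129

θ = κ·ℓ = 0.4593 × 1.1864 = 0.54491 rad
ρ = (1 − cos θ)/κ = (1 − 0.85517)/0.4593 = 0.31532
z = sin θ / κ = 0.51834/0.4593 = 1.12855
x = ρ cos φ = 0.31532 × cos(102.19°) = -0.06658
y = ρ sin φ = 0.31532 × sin(102.19°) = 0.30821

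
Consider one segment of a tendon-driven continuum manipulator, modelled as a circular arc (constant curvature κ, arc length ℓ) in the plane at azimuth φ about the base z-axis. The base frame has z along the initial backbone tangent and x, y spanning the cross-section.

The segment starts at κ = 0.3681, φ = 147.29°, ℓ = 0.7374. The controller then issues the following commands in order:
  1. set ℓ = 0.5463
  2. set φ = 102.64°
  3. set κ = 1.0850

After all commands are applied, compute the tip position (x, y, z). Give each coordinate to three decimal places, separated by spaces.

-0.034 0.153 0.515

initial: κ=0.3681, φ=147.29°, ℓ=0.7374
cmd 1: set ℓ=0.5463 → (κ,φ,ℓ)=(0.3681,147.29°,0.5463) → tip=(-0.0461,0.0296,0.5426)
cmd 2: set φ=102.64° → (κ,φ,ℓ)=(0.3681,102.64°,0.5463) → tip=(-0.0120,0.0534,0.5426)
cmd 3: set κ=1.0850 → (κ,φ,ℓ)=(1.0850,102.64°,0.5463) → tip=(-0.0344,0.1534,0.5149)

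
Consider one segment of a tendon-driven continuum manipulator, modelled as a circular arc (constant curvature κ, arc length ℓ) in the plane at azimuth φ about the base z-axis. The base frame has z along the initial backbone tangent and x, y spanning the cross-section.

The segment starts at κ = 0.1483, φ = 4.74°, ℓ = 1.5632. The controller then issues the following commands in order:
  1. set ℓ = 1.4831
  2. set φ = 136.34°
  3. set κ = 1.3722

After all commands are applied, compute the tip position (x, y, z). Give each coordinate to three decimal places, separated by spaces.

initial: κ=0.1483, φ=4.74°, ℓ=1.5632
cmd 1: set ℓ=1.4831 → (κ,φ,ℓ)=(0.1483,4.74°,1.4831) → tip=(0.1619,0.0134,1.4712)
cmd 2: set φ=136.34° → (κ,φ,ℓ)=(0.1483,136.34°,1.4831) → tip=(-0.1175,0.1121,1.4712)
cmd 3: set κ=1.3722 → (κ,φ,ℓ)=(1.3722,136.34°,1.4831) → tip=(-0.7633,0.7284,0.6516)

-0.763 0.728 0.652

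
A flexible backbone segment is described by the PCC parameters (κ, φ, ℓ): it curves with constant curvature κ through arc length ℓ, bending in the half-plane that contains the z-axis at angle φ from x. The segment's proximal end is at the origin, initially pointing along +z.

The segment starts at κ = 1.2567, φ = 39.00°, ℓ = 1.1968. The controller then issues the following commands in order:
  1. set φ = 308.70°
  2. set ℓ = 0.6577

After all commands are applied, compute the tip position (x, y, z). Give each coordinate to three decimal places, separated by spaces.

0.160 -0.200 0.585

initial: κ=1.2567, φ=39.00°, ℓ=1.1968
cmd 1: set φ=308.70° → (κ,φ,ℓ)=(1.2567,308.70°,1.1968) → tip=(0.4643,-0.5796,0.7940)
cmd 2: set ℓ=0.6577 → (κ,φ,ℓ)=(1.2567,308.70°,0.6577) → tip=(0.1605,-0.2003,0.5853)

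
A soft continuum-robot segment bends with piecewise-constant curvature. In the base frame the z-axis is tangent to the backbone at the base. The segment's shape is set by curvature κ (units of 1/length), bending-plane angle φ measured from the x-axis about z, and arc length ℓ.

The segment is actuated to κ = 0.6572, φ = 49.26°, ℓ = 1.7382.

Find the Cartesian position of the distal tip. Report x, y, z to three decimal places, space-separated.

θ = κ·ℓ = 0.6572 × 1.7382 = 1.14235 rad
ρ = (1 − cos θ)/κ = (1 − 0.41546)/0.6572 = 0.88944
z = sin θ / κ = 0.90961/0.6572 = 1.38407
x = ρ cos φ = 0.88944 × cos(49.26°) = 0.58047
y = ρ sin φ = 0.88944 × sin(49.26°) = 0.67391

0.580 0.674 1.384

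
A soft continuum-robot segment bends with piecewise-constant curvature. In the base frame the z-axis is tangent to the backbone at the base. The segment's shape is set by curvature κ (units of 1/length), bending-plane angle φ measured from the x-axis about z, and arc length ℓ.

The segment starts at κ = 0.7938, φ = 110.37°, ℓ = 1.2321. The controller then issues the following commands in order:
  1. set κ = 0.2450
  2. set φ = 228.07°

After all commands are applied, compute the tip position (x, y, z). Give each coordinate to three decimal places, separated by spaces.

initial: κ=0.7938, φ=110.37°, ℓ=1.2321
cmd 1: set κ=0.2450 → (κ,φ,ℓ)=(0.2450,110.37°,1.2321) → tip=(-0.0642,0.1730,1.2135)
cmd 2: set φ=228.07° → (κ,φ,ℓ)=(0.2450,228.07°,1.2321) → tip=(-0.1233,-0.1373,1.2135)

-0.123 -0.137 1.213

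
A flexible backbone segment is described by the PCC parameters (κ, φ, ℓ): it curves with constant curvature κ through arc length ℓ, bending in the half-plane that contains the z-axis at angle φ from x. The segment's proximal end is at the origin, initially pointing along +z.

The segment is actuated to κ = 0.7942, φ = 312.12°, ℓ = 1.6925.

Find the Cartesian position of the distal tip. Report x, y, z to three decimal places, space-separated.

0.655 -0.724 1.227

θ = κ·ℓ = 0.7942 × 1.6925 = 1.34418 rad
ρ = (1 − cos θ)/κ = (1 − 0.22468)/0.7942 = 0.97623
z = sin θ / κ = 0.97443/0.7942 = 1.22694
x = ρ cos φ = 0.97623 × cos(312.12°) = 0.65474
y = ρ sin φ = 0.97623 × sin(312.12°) = -0.72411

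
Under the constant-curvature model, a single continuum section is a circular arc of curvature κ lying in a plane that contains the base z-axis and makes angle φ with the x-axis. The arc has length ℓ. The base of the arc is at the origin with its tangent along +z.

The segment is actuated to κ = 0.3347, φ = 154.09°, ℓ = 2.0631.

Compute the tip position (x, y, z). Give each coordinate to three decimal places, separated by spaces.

-0.616 0.299 1.903

θ = κ·ℓ = 0.3347 × 2.0631 = 0.69052 rad
ρ = (1 − cos θ)/κ = (1 − 0.77092)/0.3347 = 0.68445
z = sin θ / κ = 0.63694/0.3347 = 1.90301
x = ρ cos φ = 0.68445 × cos(154.09°) = -0.61565
y = ρ sin φ = 0.68445 × sin(154.09°) = 0.29908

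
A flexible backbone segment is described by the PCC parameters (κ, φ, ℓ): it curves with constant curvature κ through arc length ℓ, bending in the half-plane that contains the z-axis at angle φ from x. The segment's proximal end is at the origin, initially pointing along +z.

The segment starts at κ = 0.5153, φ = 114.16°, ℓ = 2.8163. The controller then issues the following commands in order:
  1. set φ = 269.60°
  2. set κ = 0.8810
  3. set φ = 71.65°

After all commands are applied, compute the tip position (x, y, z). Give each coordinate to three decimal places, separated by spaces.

0.640 1.928 0.696

initial: κ=0.5153, φ=114.16°, ℓ=2.8163
cmd 1: set φ=269.60° → (κ,φ,ℓ)=(0.5153,269.60°,2.8163) → tip=(-0.0119,-1.7091,1.9268)
cmd 2: set κ=0.8810 → (κ,φ,ℓ)=(0.8810,269.60°,2.8163) → tip=(-0.0142,-2.0314,0.6963)
cmd 3: set φ=71.65° → (κ,φ,ℓ)=(0.8810,71.65°,2.8163) → tip=(0.6395,1.9282,0.6963)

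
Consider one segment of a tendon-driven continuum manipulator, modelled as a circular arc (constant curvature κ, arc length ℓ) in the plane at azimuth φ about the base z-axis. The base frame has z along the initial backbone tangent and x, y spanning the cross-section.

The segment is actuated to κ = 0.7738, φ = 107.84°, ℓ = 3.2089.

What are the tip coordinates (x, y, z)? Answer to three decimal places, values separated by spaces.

θ = κ·ℓ = 0.7738 × 3.2089 = 2.48305 rad
ρ = (1 − cos θ)/κ = (1 − -0.79088)/0.7738 = 2.31440
z = sin θ / κ = 0.61197/0.7738 = 0.79086
x = ρ cos φ = 2.31440 × cos(107.84°) = -0.70904
y = ρ sin φ = 2.31440 × sin(107.84°) = 2.20311

-0.709 2.203 0.791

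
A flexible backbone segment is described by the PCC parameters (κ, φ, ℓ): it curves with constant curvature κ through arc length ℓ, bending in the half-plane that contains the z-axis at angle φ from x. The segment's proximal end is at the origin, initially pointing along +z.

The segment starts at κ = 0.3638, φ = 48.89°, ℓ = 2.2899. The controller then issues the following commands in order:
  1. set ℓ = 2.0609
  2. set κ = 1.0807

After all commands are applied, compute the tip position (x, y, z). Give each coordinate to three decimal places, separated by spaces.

0.980 1.123 0.733

initial: κ=0.3638, φ=48.89°, ℓ=2.2899
cmd 1: set ℓ=2.0609 → (κ,φ,ℓ)=(0.3638,48.89°,2.0609) → tip=(0.4846,0.5553,1.8732)
cmd 2: set κ=1.0807 → (κ,φ,ℓ)=(1.0807,48.89°,2.0609) → tip=(0.9797,1.1227,0.7330)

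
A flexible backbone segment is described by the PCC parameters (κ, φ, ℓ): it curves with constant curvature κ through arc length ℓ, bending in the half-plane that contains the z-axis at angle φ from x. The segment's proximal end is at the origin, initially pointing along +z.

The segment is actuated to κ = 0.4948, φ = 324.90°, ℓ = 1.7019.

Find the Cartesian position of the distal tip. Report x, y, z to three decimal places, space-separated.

θ = κ·ℓ = 0.4948 × 1.7019 = 0.84210 rad
ρ = (1 − cos θ)/κ = (1 − 0.66590)/0.4948 = 0.67523
z = sin θ / κ = 0.74604/0.4948 = 1.50777
x = ρ cos φ = 0.67523 × cos(324.90°) = 0.55244
y = ρ sin φ = 0.67523 × sin(324.90°) = -0.38826

0.552 -0.388 1.508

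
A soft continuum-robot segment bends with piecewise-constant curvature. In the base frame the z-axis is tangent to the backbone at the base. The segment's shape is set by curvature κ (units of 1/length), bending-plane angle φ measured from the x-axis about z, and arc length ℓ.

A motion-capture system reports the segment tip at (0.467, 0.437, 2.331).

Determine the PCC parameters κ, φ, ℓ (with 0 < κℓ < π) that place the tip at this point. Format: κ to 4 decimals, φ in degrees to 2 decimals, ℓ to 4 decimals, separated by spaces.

0.2189 43.10 2.4463

ρ = √(x²+y²) = √(0.467² + 0.437²) = 0.63958
φ = atan2(y, x) mod 360° = atan2(0.437, 0.467) = 43.0993°
|p|² = ρ² + z² = 0.63958² + 2.331² = 5.84262
κ = 2ρ / |p|² = 2×0.63958 / 5.84262 = 0.21893
θ = 2·atan2(ρ, z) = 2·atan2(0.63958, 2.331) = 0.53558 rad
ℓ = θ/κ = 0.53558/0.21893 = 2.44628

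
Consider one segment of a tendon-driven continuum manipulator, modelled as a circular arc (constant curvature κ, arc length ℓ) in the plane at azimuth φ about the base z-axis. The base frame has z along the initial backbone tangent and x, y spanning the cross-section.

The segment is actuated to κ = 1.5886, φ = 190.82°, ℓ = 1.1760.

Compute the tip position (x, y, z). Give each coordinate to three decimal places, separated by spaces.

θ = κ·ℓ = 1.5886 × 1.1760 = 1.86819 rad
ρ = (1 − cos θ)/κ = (1 − -0.29303)/1.5886 = 0.81394
z = sin θ / κ = 0.95610/1.5886 = 0.60185
x = ρ cos φ = 0.81394 × cos(190.82°) = -0.79947
y = ρ sin φ = 0.81394 × sin(190.82°) = -0.15280

-0.799 -0.153 0.602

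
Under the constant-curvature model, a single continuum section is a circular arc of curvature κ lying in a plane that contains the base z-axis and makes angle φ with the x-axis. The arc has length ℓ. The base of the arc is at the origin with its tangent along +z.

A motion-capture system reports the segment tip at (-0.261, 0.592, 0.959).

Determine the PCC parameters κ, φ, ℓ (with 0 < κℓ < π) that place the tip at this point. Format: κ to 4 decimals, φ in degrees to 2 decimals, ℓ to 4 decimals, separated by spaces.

ρ = √(x²+y²) = √(-0.261² + 0.592²) = 0.64698
φ = atan2(y, x) mod 360° = atan2(0.592, -0.261) = 113.7916°
|p|² = ρ² + z² = 0.64698² + 0.959² = 1.33827
κ = 2ρ / |p|² = 2×0.64698 / 1.33827 = 0.96690
θ = 2·atan2(ρ, z) = 2·atan2(0.64698, 0.959) = 1.18701 rad
ℓ = θ/κ = 1.18701/0.96690 = 1.22765

0.9669 113.79 1.2276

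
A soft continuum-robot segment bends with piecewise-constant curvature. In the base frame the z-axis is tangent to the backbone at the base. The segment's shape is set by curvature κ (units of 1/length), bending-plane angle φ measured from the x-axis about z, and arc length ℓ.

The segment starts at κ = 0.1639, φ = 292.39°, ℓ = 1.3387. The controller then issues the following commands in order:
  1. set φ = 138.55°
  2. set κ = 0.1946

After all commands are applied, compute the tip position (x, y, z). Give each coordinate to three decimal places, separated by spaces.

-0.130 0.115 1.324

initial: κ=0.1639, φ=292.39°, ℓ=1.3387
cmd 1: set φ=138.55° → (κ,φ,ℓ)=(0.1639,138.55°,1.3387) → tip=(-0.1096,0.0968,1.3280)
cmd 2: set κ=0.1946 → (κ,φ,ℓ)=(0.1946,138.55°,1.3387) → tip=(-0.1300,0.1148,1.3236)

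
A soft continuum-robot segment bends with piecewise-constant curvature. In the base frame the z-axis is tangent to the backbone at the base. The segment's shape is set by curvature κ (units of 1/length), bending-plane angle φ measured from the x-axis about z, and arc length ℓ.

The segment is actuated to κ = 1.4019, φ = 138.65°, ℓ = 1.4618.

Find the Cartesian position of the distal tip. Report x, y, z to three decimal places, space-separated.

-0.782 0.688 0.633

θ = κ·ℓ = 1.4019 × 1.4618 = 2.04930 rad
ρ = (1 − cos θ)/κ = (1 − -0.46045)/1.4019 = 1.04176
z = sin θ / κ = 0.88769/1.4019 = 0.63320
x = ρ cos φ = 1.04176 × cos(138.65°) = -0.78204
y = ρ sin φ = 1.04176 × sin(138.65°) = 0.68825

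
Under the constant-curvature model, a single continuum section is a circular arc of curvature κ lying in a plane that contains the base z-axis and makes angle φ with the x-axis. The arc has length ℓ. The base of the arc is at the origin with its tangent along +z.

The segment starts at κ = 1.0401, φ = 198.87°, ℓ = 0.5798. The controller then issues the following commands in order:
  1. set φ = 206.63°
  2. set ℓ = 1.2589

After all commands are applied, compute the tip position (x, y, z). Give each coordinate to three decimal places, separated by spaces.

initial: κ=1.0401, φ=198.87°, ℓ=0.5798
cmd 1: set φ=206.63° → (κ,φ,ℓ)=(1.0401,206.63°,0.5798) → tip=(-0.1516,-0.0760,0.5453)
cmd 2: set ℓ=1.2589 → (κ,φ,ℓ)=(1.0401,206.63°,1.2589) → tip=(-0.6373,-0.3196,0.9288)

-0.637 -0.320 0.929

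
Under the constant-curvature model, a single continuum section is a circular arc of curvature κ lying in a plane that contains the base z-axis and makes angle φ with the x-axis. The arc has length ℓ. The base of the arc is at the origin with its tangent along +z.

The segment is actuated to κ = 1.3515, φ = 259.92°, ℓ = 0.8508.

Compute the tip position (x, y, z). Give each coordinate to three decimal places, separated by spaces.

-0.077 -0.431 0.675

θ = κ·ℓ = 1.3515 × 0.8508 = 1.14986 rad
ρ = (1 − cos θ)/κ = (1 − 0.40862)/1.3515 = 0.43757
z = sin θ / κ = 0.91271/1.3515 = 0.67533
x = ρ cos φ = 0.43757 × cos(259.92°) = -0.07659
y = ρ sin φ = 0.43757 × sin(259.92°) = -0.43082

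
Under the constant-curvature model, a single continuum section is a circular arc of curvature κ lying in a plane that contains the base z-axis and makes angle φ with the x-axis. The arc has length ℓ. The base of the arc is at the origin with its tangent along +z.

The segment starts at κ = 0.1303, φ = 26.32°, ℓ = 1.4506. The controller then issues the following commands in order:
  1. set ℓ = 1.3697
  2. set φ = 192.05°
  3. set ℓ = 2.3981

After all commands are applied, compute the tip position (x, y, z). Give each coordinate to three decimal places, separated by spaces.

initial: κ=0.1303, φ=26.32°, ℓ=1.4506
cmd 1: set ℓ=1.3697 → (κ,φ,ℓ)=(0.1303,26.32°,1.3697) → tip=(0.1093,0.0540,1.3624)
cmd 2: set φ=192.05° → (κ,φ,ℓ)=(0.1303,192.05°,1.3697) → tip=(-0.1192,-0.0254,1.3624)
cmd 3: set ℓ=2.3981 → (κ,φ,ℓ)=(0.1303,192.05°,2.3981) → tip=(-0.3634,-0.0776,2.3593)

-0.363 -0.078 2.359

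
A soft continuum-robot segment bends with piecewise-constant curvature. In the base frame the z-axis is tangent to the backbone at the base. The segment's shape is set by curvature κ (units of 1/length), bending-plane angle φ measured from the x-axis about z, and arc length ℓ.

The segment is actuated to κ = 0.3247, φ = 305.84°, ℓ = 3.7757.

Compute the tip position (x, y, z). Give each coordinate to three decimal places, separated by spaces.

1.194 -1.653 2.898

θ = κ·ℓ = 0.3247 × 3.7757 = 1.22597 rad
ρ = (1 − cos θ)/κ = (1 − 0.33803)/0.3247 = 2.03870
z = sin θ / κ = 0.94113/0.3247 = 2.89847
x = ρ cos φ = 2.03870 × cos(305.84°) = 1.19371
y = ρ sin φ = 2.03870 × sin(305.84°) = -1.65268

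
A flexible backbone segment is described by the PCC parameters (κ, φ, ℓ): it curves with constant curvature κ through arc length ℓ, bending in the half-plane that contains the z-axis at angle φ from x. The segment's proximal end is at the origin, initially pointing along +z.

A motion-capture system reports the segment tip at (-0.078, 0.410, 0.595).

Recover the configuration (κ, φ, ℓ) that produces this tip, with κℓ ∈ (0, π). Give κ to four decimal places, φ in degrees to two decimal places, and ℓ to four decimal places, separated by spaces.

ρ = √(x²+y²) = √(-0.078² + 0.410²) = 0.41735
φ = atan2(y, x) mod 360° = atan2(0.410, -0.078) = 100.7715°
|p|² = ρ² + z² = 0.41735² + 0.595² = 0.52821
κ = 2ρ / |p|² = 2×0.41735 / 0.52821 = 1.58026
θ = 2·atan2(ρ, z) = 2·atan2(0.41735, 0.595) = 1.22338 rad
ℓ = θ/κ = 1.22338/1.58026 = 0.77416

1.5803 100.77 0.7742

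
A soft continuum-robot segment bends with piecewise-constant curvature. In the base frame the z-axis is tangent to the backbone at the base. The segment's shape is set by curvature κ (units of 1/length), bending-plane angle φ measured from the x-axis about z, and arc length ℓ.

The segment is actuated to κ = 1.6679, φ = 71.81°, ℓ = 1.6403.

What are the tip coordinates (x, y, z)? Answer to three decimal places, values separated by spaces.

θ = κ·ℓ = 1.6679 × 1.6403 = 2.73586 rad
ρ = (1 − cos θ)/κ = (1 − -0.91881)/1.6679 = 1.15044
z = sin θ / κ = 0.39470/1.6679 = 0.23664
x = ρ cos φ = 1.15044 × cos(71.81°) = 0.35913
y = ρ sin φ = 1.15044 × sin(71.81°) = 1.09294

0.359 1.093 0.237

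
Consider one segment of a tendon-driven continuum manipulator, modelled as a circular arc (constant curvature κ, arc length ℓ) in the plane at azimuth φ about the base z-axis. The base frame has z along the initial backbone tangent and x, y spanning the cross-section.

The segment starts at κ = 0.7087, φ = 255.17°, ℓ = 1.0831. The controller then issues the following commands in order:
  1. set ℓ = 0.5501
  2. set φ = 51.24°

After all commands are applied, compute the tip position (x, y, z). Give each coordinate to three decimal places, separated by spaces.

0.066 0.083 0.536

initial: κ=0.7087, φ=255.17°, ℓ=1.0831
cmd 1: set ℓ=0.5501 → (κ,φ,ℓ)=(0.7087,255.17°,0.5501) → tip=(-0.0271,-0.1024,0.5363)
cmd 2: set φ=51.24° → (κ,φ,ℓ)=(0.7087,51.24°,0.5501) → tip=(0.0663,0.0826,0.5363)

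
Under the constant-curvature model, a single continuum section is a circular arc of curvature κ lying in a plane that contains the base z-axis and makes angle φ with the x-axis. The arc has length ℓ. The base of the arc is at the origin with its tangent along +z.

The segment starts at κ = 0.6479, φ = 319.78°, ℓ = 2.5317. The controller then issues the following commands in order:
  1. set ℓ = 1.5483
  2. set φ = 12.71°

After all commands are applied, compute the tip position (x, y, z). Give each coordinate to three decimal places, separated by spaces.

initial: κ=0.6479, φ=319.78°, ℓ=2.5317
cmd 1: set ℓ=1.5483 → (κ,φ,ℓ)=(0.6479,319.78°,1.5483) → tip=(0.5449,-0.4608,1.3014)
cmd 2: set φ=12.71° → (κ,φ,ℓ)=(0.6479,12.71°,1.5483) → tip=(0.6961,0.1570,1.3014)

0.696 0.157 1.301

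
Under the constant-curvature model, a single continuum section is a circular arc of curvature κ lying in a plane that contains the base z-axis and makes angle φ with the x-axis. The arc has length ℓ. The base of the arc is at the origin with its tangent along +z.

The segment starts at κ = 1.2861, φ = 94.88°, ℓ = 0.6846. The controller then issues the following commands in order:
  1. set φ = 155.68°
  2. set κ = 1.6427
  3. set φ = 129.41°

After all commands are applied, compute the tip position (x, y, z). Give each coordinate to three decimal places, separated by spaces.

-0.220 0.267 0.549

initial: κ=1.2861, φ=94.88°, ℓ=0.6846
cmd 1: set φ=155.68° → (κ,φ,ℓ)=(1.2861,155.68°,0.6846) → tip=(-0.2573,0.1163,0.5995)
cmd 2: set κ=1.6427 → (κ,φ,ℓ)=(1.6427,155.68°,0.6846) → tip=(-0.3153,0.1425,0.5492)
cmd 3: set φ=129.41° → (κ,φ,ℓ)=(1.6427,129.41°,0.6846) → tip=(-0.2197,0.2674,0.5492)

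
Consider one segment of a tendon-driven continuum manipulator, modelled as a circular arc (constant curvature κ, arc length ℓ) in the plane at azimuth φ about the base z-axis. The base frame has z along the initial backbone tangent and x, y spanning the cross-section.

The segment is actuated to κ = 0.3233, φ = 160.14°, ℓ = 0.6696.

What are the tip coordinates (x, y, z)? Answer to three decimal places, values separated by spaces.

θ = κ·ℓ = 0.3233 × 0.6696 = 0.21648 rad
ρ = (1 − cos θ)/κ = (1 − 0.97666)/0.3233 = 0.07220
z = sin θ / κ = 0.21479/0.3233 = 0.66438
x = ρ cos φ = 0.07220 × cos(160.14°) = -0.06790
y = ρ sin φ = 0.07220 × sin(160.14°) = 0.02453

-0.068 0.025 0.664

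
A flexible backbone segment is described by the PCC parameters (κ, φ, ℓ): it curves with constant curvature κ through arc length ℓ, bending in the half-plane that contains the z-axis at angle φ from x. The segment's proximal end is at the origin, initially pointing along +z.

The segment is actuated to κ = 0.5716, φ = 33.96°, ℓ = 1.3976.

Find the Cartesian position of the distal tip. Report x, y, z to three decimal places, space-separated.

θ = κ·ℓ = 0.5716 × 1.3976 = 0.79887 rad
ρ = (1 − cos θ)/κ = (1 − 0.69752)/0.5716 = 0.52918
z = sin θ / κ = 0.71657/0.5716 = 1.25362
x = ρ cos φ = 0.52918 × cos(33.96°) = 0.43892
y = ρ sin φ = 0.52918 × sin(33.96°) = 0.29561

0.439 0.296 1.254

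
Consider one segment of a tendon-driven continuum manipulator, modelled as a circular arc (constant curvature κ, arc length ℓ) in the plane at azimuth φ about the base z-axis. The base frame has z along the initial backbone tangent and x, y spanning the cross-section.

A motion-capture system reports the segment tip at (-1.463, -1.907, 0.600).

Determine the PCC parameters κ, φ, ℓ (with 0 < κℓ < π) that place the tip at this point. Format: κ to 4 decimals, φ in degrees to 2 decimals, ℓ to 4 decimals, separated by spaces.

ρ = √(x²+y²) = √(-1.463² + -1.907²) = 2.40354
φ = atan2(y, x) mod 360° = atan2(-1.907, -1.463) = 232.5055°
|p|² = ρ² + z² = 2.40354² + 0.600² = 6.13702
κ = 2ρ / |p|² = 2×2.40354 / 6.13702 = 0.78329
θ = 2·atan2(ρ, z) = 2·atan2(2.40354, 0.600) = 2.65233 rad
ℓ = θ/κ = 2.65233/0.78329 = 3.38612

0.7833 232.51 3.3861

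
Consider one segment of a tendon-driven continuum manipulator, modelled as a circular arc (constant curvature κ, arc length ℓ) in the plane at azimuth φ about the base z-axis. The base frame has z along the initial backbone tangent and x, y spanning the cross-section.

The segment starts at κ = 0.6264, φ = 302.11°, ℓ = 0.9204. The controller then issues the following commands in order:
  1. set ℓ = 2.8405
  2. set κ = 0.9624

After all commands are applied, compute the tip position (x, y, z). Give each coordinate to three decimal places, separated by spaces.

initial: κ=0.6264, φ=302.11°, ℓ=0.9204
cmd 1: set ℓ=2.8405 → (κ,φ,ℓ)=(0.6264,302.11°,2.8405) → tip=(1.0242,-1.6321,1.5619)
cmd 2: set κ=0.9624 → (κ,φ,ℓ)=(0.9624,302.11°,2.8405) → tip=(1.0593,-1.6880,0.4122)

1.059 -1.688 0.412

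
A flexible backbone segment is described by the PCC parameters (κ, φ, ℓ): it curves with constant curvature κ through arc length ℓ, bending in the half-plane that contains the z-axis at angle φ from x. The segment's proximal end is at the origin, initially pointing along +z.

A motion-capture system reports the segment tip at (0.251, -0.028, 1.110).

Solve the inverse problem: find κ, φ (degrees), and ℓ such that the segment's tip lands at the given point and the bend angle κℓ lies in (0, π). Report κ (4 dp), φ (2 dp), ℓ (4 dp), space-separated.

ρ = √(x²+y²) = √(0.251² + -0.028²) = 0.25256
φ = atan2(y, x) mod 360° = atan2(-0.028, 0.251) = 353.6348°
|p|² = ρ² + z² = 0.25256² + 1.110² = 1.29589
κ = 2ρ / |p|² = 2×0.25256 / 1.29589 = 0.38978
θ = 2·atan2(ρ, z) = 2·atan2(0.25256, 1.110) = 0.44744 rad
ℓ = θ/κ = 0.44744/0.38978 = 1.14792

0.3898 353.63 1.1479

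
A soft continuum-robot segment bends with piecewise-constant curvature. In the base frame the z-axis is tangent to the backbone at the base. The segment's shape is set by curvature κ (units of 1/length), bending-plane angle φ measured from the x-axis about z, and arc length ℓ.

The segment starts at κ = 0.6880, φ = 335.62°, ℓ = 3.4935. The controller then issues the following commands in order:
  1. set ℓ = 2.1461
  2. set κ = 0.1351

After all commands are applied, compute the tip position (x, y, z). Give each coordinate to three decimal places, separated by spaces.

initial: κ=0.6880, φ=335.62°, ℓ=3.4935
cmd 1: set ℓ=2.1461 → (κ,φ,ℓ)=(0.6880,335.62°,2.1461) → tip=(1.1992,-0.5435,1.4470)
cmd 2: set κ=0.1351 → (κ,φ,ℓ)=(0.1351,335.62°,2.1461) → tip=(0.2814,-0.1275,2.1162)

0.281 -0.128 2.116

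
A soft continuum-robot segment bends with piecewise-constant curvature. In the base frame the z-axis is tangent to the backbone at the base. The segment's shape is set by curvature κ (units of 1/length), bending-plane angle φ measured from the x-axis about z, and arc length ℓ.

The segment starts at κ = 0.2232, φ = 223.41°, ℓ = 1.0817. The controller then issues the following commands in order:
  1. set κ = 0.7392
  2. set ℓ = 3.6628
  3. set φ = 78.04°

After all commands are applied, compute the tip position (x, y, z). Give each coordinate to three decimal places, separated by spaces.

initial: κ=0.2232, φ=223.41°, ℓ=1.0817
cmd 1: set κ=0.7392 → (κ,φ,ℓ)=(0.7392,223.41°,1.0817) → tip=(-0.2978,-0.2817,0.9701)
cmd 2: set ℓ=3.6628 → (κ,φ,ℓ)=(0.7392,223.41°,3.6628) → tip=(-1.8744,-1.7731,0.5689)
cmd 3: set φ=78.04° → (κ,φ,ℓ)=(0.7392,78.04°,3.6628) → tip=(0.5347,2.5242,0.5689)

0.535 2.524 0.569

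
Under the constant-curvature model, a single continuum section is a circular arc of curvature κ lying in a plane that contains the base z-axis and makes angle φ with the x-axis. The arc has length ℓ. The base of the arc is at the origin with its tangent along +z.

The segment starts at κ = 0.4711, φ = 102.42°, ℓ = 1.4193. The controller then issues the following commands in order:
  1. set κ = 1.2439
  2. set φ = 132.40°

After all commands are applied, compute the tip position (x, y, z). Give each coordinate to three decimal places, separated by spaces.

initial: κ=0.4711, φ=102.42°, ℓ=1.4193
cmd 1: set κ=1.2439 → (κ,φ,ℓ)=(1.2439,102.42°,1.4193) → tip=(-0.2064,0.9370,0.7887)
cmd 2: set φ=132.40° → (κ,φ,ℓ)=(1.2439,132.40°,1.4193) → tip=(-0.6470,0.7085,0.7887)

-0.647 0.709 0.789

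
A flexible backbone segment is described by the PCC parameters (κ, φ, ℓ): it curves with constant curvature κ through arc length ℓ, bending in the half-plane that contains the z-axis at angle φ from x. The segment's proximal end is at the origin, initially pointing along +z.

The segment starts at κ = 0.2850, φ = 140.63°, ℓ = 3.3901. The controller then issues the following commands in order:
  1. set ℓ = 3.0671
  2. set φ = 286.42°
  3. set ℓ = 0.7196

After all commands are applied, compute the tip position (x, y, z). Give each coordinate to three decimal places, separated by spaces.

0.021 -0.071 0.715

initial: κ=0.2850, φ=140.63°, ℓ=3.3901
cmd 1: set ℓ=3.0671 → (κ,φ,ℓ)=(0.2850,140.63°,3.0671) → tip=(-0.9720,0.7975,2.6912)
cmd 2: set φ=286.42° → (κ,φ,ℓ)=(0.2850,286.42°,3.0671) → tip=(0.3554,-1.2060,2.6912)
cmd 3: set ℓ=0.7196 → (κ,φ,ℓ)=(0.2850,286.42°,0.7196) → tip=(0.0208,-0.0705,0.7146)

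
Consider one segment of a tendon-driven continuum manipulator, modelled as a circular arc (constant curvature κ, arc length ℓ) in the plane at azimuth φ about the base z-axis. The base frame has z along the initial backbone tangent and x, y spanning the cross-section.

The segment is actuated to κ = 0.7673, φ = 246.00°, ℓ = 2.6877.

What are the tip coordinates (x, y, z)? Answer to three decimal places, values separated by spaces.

θ = κ·ℓ = 0.7673 × 2.6877 = 2.06227 rad
ρ = (1 − cos θ)/κ = (1 − -0.47193)/0.7673 = 1.91832
z = sin θ / κ = 0.88164/0.7673 = 1.14901
x = ρ cos φ = 1.91832 × cos(246.00°) = -0.78025
y = ρ sin φ = 1.91832 × sin(246.00°) = -1.75247

-0.780 -1.752 1.149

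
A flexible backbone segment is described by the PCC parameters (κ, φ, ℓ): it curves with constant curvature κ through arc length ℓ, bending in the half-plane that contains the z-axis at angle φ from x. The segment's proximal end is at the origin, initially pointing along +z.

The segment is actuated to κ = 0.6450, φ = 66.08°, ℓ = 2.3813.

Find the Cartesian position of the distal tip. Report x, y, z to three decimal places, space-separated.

0.607 1.368 1.549

θ = κ·ℓ = 0.6450 × 2.3813 = 1.53594 rad
ρ = (1 − cos θ)/κ = (1 − 0.03485)/0.6450 = 1.49636
z = sin θ / κ = 0.99939/0.6450 = 1.54945
x = ρ cos φ = 1.49636 × cos(66.08°) = 0.60671
y = ρ sin φ = 1.49636 × sin(66.08°) = 1.36784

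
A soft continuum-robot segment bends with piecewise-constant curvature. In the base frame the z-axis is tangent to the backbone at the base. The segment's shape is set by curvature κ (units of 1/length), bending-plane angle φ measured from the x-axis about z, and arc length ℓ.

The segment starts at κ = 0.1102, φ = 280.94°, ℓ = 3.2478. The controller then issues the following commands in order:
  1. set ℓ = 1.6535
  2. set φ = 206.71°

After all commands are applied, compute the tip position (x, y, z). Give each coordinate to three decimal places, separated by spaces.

initial: κ=0.1102, φ=280.94°, ℓ=3.2478
cmd 1: set ℓ=1.6535 → (κ,φ,ℓ)=(0.1102,280.94°,1.6535) → tip=(0.0285,-0.1475,1.6444)
cmd 2: set φ=206.71° → (κ,φ,ℓ)=(0.1102,206.71°,1.6535) → tip=(-0.1342,-0.0675,1.6444)

-0.134 -0.068 1.644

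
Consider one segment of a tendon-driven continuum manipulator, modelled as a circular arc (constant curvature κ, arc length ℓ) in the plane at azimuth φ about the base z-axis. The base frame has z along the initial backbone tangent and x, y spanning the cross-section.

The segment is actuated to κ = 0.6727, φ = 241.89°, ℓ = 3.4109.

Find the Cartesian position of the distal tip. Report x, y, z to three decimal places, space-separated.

-1.164 -2.179 1.114

θ = κ·ℓ = 0.6727 × 3.4109 = 2.29451 rad
ρ = (1 − cos θ)/κ = (1 − -0.66217)/0.6727 = 2.47090
z = sin θ / κ = 0.74935/0.6727 = 1.11394
x = ρ cos φ = 2.47090 × cos(241.89°) = -1.16420
y = ρ sin φ = 2.47090 × sin(241.89°) = -2.17944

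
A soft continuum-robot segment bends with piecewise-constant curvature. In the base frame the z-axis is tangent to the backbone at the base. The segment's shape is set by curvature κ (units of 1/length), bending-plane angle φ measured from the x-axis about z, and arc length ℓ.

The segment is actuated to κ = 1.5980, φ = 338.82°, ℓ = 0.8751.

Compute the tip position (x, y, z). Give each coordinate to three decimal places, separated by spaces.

0.483 -0.187 0.617

θ = κ·ℓ = 1.5980 × 0.8751 = 1.39841 rad
ρ = (1 − cos θ)/κ = (1 − 0.17153)/1.5980 = 0.51844
z = sin θ / κ = 0.98518/1.5980 = 0.61651
x = ρ cos φ = 0.51844 × cos(338.82°) = 0.48342
y = ρ sin φ = 0.51844 × sin(338.82°) = -0.18731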